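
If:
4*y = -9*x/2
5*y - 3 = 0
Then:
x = -8/15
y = 3/5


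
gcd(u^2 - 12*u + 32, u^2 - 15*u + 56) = u - 8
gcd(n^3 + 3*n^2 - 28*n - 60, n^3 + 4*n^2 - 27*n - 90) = n^2 + n - 30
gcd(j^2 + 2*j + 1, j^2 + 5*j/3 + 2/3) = j + 1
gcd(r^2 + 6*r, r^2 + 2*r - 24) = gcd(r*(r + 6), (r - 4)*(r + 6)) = r + 6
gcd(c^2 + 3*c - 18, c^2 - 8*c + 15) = c - 3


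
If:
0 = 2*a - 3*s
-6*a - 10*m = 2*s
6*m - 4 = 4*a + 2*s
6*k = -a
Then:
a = -30/73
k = 5/73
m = 22/73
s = -20/73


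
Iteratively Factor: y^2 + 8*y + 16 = (y + 4)*(y + 4)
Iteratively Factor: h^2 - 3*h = (h)*(h - 3)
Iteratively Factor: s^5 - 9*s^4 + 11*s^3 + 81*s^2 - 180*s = (s)*(s^4 - 9*s^3 + 11*s^2 + 81*s - 180) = s*(s + 3)*(s^3 - 12*s^2 + 47*s - 60) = s*(s - 3)*(s + 3)*(s^2 - 9*s + 20) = s*(s - 5)*(s - 3)*(s + 3)*(s - 4)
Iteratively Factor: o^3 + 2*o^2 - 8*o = (o + 4)*(o^2 - 2*o) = o*(o + 4)*(o - 2)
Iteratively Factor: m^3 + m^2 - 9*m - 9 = (m + 3)*(m^2 - 2*m - 3) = (m - 3)*(m + 3)*(m + 1)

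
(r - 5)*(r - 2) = r^2 - 7*r + 10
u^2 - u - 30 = (u - 6)*(u + 5)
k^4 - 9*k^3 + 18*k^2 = k^2*(k - 6)*(k - 3)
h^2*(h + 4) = h^3 + 4*h^2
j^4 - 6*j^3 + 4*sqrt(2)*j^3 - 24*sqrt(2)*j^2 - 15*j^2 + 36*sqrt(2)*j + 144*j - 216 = (j - 3)^2*(j - 2*sqrt(2))*(j + 6*sqrt(2))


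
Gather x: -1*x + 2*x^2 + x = 2*x^2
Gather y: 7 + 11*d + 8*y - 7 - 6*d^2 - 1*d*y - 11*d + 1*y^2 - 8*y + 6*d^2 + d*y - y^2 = 0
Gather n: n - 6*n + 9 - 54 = -5*n - 45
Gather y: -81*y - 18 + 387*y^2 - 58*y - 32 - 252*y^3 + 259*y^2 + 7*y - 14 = -252*y^3 + 646*y^2 - 132*y - 64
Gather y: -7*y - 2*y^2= -2*y^2 - 7*y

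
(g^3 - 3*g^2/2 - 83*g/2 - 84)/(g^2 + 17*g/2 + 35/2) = (g^2 - 5*g - 24)/(g + 5)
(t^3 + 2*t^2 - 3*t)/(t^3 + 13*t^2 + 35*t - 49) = t*(t + 3)/(t^2 + 14*t + 49)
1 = 1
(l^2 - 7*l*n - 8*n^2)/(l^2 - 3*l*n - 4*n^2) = (l - 8*n)/(l - 4*n)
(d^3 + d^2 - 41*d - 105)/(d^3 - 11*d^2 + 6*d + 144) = (d^2 - 2*d - 35)/(d^2 - 14*d + 48)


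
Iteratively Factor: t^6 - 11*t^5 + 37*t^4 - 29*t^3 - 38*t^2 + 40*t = (t - 5)*(t^5 - 6*t^4 + 7*t^3 + 6*t^2 - 8*t) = (t - 5)*(t - 4)*(t^4 - 2*t^3 - t^2 + 2*t) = (t - 5)*(t - 4)*(t - 1)*(t^3 - t^2 - 2*t) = (t - 5)*(t - 4)*(t - 1)*(t + 1)*(t^2 - 2*t) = t*(t - 5)*(t - 4)*(t - 1)*(t + 1)*(t - 2)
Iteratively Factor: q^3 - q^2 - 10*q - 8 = (q - 4)*(q^2 + 3*q + 2) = (q - 4)*(q + 2)*(q + 1)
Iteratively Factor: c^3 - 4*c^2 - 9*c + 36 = (c - 4)*(c^2 - 9) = (c - 4)*(c + 3)*(c - 3)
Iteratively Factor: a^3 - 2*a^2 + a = (a)*(a^2 - 2*a + 1) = a*(a - 1)*(a - 1)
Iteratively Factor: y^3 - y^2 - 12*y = (y - 4)*(y^2 + 3*y) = (y - 4)*(y + 3)*(y)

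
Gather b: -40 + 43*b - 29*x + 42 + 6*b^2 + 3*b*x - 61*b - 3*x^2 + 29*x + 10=6*b^2 + b*(3*x - 18) - 3*x^2 + 12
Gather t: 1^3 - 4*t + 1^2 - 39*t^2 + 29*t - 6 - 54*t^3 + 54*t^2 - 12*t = -54*t^3 + 15*t^2 + 13*t - 4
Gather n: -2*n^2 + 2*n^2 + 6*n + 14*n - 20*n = 0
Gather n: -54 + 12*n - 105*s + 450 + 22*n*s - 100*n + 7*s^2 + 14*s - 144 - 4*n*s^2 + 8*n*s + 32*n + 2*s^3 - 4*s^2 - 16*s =n*(-4*s^2 + 30*s - 56) + 2*s^3 + 3*s^2 - 107*s + 252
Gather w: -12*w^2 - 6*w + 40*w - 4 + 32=-12*w^2 + 34*w + 28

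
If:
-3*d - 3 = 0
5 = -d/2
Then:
No Solution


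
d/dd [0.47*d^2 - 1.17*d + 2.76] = 0.94*d - 1.17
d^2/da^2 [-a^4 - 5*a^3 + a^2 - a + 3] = -12*a^2 - 30*a + 2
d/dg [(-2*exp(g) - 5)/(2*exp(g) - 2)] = 7/(8*sinh(g/2)^2)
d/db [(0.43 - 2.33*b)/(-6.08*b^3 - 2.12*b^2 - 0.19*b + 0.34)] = (-28.3328*b^3 + 2.9036*b^2 + 1.8232*b - 0.7105)/(36.9664*b^6 + 25.7792*b^5 + 6.8048*b^4 - 3.3288*b^3 - 1.4055*b^2 - 0.1292*b + 0.1156)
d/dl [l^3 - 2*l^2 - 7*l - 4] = 3*l^2 - 4*l - 7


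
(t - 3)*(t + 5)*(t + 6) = t^3 + 8*t^2 - 3*t - 90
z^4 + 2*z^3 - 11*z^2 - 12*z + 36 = (z - 2)^2*(z + 3)^2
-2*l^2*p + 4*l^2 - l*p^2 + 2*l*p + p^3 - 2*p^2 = (-2*l + p)*(l + p)*(p - 2)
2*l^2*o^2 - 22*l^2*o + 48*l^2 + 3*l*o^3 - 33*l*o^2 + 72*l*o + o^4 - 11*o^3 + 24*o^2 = (l + o)*(2*l + o)*(o - 8)*(o - 3)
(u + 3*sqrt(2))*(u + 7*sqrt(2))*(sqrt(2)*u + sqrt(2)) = sqrt(2)*u^3 + sqrt(2)*u^2 + 20*u^2 + 20*u + 42*sqrt(2)*u + 42*sqrt(2)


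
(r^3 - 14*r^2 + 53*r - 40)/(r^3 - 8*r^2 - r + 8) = (r - 5)/(r + 1)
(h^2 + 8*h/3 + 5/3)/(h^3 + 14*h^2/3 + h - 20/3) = (h + 1)/(h^2 + 3*h - 4)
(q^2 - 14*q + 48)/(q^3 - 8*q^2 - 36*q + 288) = 1/(q + 6)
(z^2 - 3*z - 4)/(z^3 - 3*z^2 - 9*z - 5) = (z - 4)/(z^2 - 4*z - 5)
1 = 1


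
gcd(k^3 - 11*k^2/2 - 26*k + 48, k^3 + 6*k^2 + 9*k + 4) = k + 4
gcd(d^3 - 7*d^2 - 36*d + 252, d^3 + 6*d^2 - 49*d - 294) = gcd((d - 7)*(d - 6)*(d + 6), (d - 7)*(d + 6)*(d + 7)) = d^2 - d - 42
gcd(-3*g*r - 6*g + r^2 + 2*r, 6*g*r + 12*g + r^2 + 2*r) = r + 2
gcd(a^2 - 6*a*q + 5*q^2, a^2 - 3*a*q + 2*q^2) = -a + q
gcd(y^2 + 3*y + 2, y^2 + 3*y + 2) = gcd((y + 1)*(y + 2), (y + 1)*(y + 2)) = y^2 + 3*y + 2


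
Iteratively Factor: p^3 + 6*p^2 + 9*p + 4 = (p + 4)*(p^2 + 2*p + 1) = (p + 1)*(p + 4)*(p + 1)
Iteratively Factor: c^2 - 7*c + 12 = (c - 3)*(c - 4)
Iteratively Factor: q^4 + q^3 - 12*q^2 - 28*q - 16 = (q + 2)*(q^3 - q^2 - 10*q - 8) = (q - 4)*(q + 2)*(q^2 + 3*q + 2) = (q - 4)*(q + 1)*(q + 2)*(q + 2)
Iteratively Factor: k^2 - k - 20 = (k - 5)*(k + 4)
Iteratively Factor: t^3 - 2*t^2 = (t)*(t^2 - 2*t) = t*(t - 2)*(t)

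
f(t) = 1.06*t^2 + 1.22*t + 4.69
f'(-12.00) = -24.22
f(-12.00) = 142.69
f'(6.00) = 13.94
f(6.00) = 50.17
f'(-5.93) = -11.35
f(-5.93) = 34.73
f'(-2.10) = -3.23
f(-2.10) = 6.80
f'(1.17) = 3.70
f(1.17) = 7.57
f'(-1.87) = -2.74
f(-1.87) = 6.12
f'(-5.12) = -9.63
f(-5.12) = 26.23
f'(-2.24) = -3.53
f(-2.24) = 7.28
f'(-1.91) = -2.83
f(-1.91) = 6.23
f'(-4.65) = -8.64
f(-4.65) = 21.94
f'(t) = 2.12*t + 1.22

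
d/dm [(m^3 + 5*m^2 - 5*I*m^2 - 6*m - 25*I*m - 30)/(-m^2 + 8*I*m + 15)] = (-m^2 + 10*I*m + 10 + 15*I)/(m^2 - 10*I*m - 25)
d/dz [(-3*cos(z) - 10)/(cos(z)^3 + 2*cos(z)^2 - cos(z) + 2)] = 2*(-3*cos(z)^3 - 18*cos(z)^2 - 20*cos(z) + 8)*sin(z)/(sin(z)^2*cos(z) + 2*sin(z)^2 - 4)^2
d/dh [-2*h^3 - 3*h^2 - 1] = 6*h*(-h - 1)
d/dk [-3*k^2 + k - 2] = 1 - 6*k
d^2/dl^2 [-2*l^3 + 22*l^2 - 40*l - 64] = 44 - 12*l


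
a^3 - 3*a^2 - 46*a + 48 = (a - 8)*(a - 1)*(a + 6)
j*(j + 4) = j^2 + 4*j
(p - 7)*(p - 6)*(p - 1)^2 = p^4 - 15*p^3 + 69*p^2 - 97*p + 42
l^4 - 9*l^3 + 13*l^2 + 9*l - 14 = (l - 7)*(l - 2)*(l - 1)*(l + 1)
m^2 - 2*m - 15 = (m - 5)*(m + 3)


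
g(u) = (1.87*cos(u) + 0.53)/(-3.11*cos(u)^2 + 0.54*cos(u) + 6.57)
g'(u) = (-6.22*sin(u)*cos(u) + 0.54*sin(u))*(1.87*cos(u) + 0.53)/(-3.11*cos(u)^2 + 0.54*cos(u) + 6.57)^2 - 1.87*sin(u)/(-3.11*cos(u)^2 + 0.54*cos(u) + 6.57)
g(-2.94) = -0.43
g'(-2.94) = 0.31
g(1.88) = -0.01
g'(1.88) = -0.29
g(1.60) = 0.07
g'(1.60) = -0.28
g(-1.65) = 0.06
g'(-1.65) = 0.28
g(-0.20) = 0.57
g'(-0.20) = 0.24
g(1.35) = 0.14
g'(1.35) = -0.30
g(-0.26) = 0.56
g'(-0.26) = 0.30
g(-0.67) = 0.39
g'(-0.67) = 0.44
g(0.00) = 0.60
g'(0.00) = 0.00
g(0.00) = 0.60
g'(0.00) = 0.00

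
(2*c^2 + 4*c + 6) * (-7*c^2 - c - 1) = -14*c^4 - 30*c^3 - 48*c^2 - 10*c - 6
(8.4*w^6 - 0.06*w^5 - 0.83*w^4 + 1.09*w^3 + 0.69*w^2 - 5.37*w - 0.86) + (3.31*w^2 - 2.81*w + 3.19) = 8.4*w^6 - 0.06*w^5 - 0.83*w^4 + 1.09*w^3 + 4.0*w^2 - 8.18*w + 2.33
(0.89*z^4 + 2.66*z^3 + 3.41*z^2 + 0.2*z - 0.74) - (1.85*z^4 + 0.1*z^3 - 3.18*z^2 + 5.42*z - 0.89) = -0.96*z^4 + 2.56*z^3 + 6.59*z^2 - 5.22*z + 0.15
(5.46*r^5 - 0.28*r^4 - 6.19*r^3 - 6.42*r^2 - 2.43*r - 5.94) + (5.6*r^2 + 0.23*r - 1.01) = 5.46*r^5 - 0.28*r^4 - 6.19*r^3 - 0.82*r^2 - 2.2*r - 6.95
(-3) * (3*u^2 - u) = -9*u^2 + 3*u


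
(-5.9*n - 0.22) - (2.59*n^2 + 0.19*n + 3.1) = -2.59*n^2 - 6.09*n - 3.32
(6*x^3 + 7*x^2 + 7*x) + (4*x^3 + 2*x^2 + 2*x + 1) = 10*x^3 + 9*x^2 + 9*x + 1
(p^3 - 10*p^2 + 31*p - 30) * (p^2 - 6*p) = p^5 - 16*p^4 + 91*p^3 - 216*p^2 + 180*p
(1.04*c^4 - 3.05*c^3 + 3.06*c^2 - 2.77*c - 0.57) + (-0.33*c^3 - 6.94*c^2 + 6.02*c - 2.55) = 1.04*c^4 - 3.38*c^3 - 3.88*c^2 + 3.25*c - 3.12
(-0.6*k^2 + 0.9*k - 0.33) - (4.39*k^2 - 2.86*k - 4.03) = -4.99*k^2 + 3.76*k + 3.7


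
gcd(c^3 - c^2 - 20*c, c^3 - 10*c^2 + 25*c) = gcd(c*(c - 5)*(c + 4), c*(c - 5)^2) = c^2 - 5*c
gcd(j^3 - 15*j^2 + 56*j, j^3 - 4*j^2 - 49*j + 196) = j - 7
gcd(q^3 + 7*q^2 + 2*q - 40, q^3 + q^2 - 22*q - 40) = q + 4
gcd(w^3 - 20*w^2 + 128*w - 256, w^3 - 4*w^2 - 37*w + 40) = w - 8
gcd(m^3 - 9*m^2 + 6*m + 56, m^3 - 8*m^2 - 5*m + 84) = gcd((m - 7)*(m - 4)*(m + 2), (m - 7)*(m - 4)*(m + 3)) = m^2 - 11*m + 28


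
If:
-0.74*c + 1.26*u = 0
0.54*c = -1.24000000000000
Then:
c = -2.30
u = -1.35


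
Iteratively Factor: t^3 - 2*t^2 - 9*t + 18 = (t + 3)*(t^2 - 5*t + 6) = (t - 2)*(t + 3)*(t - 3)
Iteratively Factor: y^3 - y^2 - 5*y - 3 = (y - 3)*(y^2 + 2*y + 1) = (y - 3)*(y + 1)*(y + 1)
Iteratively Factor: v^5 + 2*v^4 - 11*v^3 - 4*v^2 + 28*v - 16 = (v + 2)*(v^4 - 11*v^2 + 18*v - 8) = (v - 1)*(v + 2)*(v^3 + v^2 - 10*v + 8) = (v - 1)^2*(v + 2)*(v^2 + 2*v - 8) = (v - 1)^2*(v + 2)*(v + 4)*(v - 2)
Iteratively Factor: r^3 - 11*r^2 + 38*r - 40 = (r - 2)*(r^2 - 9*r + 20) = (r - 5)*(r - 2)*(r - 4)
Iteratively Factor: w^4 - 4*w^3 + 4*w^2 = (w)*(w^3 - 4*w^2 + 4*w) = w*(w - 2)*(w^2 - 2*w) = w*(w - 2)^2*(w)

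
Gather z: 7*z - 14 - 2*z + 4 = 5*z - 10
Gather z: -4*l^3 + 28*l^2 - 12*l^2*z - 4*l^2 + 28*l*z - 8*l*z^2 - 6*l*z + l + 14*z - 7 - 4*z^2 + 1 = -4*l^3 + 24*l^2 + l + z^2*(-8*l - 4) + z*(-12*l^2 + 22*l + 14) - 6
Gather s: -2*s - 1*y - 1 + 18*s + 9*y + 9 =16*s + 8*y + 8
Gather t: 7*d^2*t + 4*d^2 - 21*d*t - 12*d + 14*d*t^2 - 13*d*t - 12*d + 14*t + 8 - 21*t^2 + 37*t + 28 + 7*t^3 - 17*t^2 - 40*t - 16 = 4*d^2 - 24*d + 7*t^3 + t^2*(14*d - 38) + t*(7*d^2 - 34*d + 11) + 20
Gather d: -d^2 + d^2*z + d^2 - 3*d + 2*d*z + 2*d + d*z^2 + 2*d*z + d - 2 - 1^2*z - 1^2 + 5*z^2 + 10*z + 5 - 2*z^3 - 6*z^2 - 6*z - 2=d^2*z + d*(z^2 + 4*z) - 2*z^3 - z^2 + 3*z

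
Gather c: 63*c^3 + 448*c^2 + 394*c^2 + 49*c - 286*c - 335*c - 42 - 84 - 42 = 63*c^3 + 842*c^2 - 572*c - 168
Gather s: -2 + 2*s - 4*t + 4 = 2*s - 4*t + 2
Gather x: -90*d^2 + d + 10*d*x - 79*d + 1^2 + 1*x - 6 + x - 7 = -90*d^2 - 78*d + x*(10*d + 2) - 12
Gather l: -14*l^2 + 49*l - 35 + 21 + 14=-14*l^2 + 49*l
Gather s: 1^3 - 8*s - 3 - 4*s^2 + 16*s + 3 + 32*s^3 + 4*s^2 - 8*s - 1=32*s^3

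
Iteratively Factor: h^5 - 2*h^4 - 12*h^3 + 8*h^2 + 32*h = (h)*(h^4 - 2*h^3 - 12*h^2 + 8*h + 32) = h*(h + 2)*(h^3 - 4*h^2 - 4*h + 16) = h*(h + 2)^2*(h^2 - 6*h + 8) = h*(h - 2)*(h + 2)^2*(h - 4)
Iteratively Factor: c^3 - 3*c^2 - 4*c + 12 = (c - 3)*(c^2 - 4) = (c - 3)*(c - 2)*(c + 2)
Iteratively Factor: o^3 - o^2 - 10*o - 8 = (o + 2)*(o^2 - 3*o - 4) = (o + 1)*(o + 2)*(o - 4)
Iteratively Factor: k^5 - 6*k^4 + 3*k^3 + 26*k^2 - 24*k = (k - 1)*(k^4 - 5*k^3 - 2*k^2 + 24*k) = (k - 3)*(k - 1)*(k^3 - 2*k^2 - 8*k) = (k - 4)*(k - 3)*(k - 1)*(k^2 + 2*k) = (k - 4)*(k - 3)*(k - 1)*(k + 2)*(k)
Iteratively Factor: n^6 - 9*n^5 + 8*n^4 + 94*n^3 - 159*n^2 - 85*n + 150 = (n - 1)*(n^5 - 8*n^4 + 94*n^2 - 65*n - 150) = (n - 5)*(n - 1)*(n^4 - 3*n^3 - 15*n^2 + 19*n + 30) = (n - 5)*(n - 1)*(n + 3)*(n^3 - 6*n^2 + 3*n + 10) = (n - 5)*(n - 2)*(n - 1)*(n + 3)*(n^2 - 4*n - 5) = (n - 5)^2*(n - 2)*(n - 1)*(n + 3)*(n + 1)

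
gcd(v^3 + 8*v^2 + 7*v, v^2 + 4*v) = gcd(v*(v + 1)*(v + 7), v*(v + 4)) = v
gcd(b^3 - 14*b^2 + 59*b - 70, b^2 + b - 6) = b - 2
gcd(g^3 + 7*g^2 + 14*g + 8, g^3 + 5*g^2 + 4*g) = g^2 + 5*g + 4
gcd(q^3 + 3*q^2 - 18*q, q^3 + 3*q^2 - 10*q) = q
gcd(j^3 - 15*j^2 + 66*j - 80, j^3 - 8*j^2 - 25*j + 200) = j^2 - 13*j + 40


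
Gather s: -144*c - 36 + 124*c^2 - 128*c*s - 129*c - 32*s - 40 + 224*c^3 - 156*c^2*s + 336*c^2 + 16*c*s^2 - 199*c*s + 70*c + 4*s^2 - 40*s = 224*c^3 + 460*c^2 - 203*c + s^2*(16*c + 4) + s*(-156*c^2 - 327*c - 72) - 76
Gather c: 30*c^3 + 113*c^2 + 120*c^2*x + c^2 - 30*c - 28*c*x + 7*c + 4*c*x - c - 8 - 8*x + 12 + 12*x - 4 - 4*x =30*c^3 + c^2*(120*x + 114) + c*(-24*x - 24)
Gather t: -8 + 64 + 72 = 128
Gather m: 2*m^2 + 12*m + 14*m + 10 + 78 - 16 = 2*m^2 + 26*m + 72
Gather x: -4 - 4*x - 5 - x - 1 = -5*x - 10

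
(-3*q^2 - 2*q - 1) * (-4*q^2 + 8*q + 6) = 12*q^4 - 16*q^3 - 30*q^2 - 20*q - 6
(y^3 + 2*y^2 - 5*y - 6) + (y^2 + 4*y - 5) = y^3 + 3*y^2 - y - 11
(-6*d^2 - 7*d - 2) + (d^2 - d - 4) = -5*d^2 - 8*d - 6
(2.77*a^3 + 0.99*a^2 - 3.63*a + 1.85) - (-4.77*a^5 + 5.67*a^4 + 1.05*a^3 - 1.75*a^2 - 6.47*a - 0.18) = 4.77*a^5 - 5.67*a^4 + 1.72*a^3 + 2.74*a^2 + 2.84*a + 2.03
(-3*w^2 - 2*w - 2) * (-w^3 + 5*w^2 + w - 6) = 3*w^5 - 13*w^4 - 11*w^3 + 6*w^2 + 10*w + 12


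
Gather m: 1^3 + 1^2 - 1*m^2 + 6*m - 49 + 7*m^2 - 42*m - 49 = 6*m^2 - 36*m - 96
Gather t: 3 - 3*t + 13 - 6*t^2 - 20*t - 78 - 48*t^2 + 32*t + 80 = -54*t^2 + 9*t + 18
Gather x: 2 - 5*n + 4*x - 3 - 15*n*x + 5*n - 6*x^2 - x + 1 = -6*x^2 + x*(3 - 15*n)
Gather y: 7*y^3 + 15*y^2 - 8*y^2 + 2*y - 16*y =7*y^3 + 7*y^2 - 14*y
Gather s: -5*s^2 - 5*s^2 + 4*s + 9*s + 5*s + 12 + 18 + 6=-10*s^2 + 18*s + 36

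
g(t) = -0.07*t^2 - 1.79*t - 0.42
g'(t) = -0.14*t - 1.79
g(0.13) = -0.65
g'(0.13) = -1.81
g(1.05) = -2.38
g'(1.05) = -1.94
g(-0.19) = -0.08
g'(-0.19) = -1.76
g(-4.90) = 6.67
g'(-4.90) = -1.10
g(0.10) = -0.60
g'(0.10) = -1.80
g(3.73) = -8.07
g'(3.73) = -2.31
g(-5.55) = 7.36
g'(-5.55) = -1.01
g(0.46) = -1.26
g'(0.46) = -1.85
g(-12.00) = 10.98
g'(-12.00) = -0.11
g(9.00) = -22.20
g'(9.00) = -3.05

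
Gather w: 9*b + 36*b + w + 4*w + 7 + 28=45*b + 5*w + 35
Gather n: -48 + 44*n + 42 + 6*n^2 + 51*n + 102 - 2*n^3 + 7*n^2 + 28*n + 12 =-2*n^3 + 13*n^2 + 123*n + 108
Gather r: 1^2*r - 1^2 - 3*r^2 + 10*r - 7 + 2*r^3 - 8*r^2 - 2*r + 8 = 2*r^3 - 11*r^2 + 9*r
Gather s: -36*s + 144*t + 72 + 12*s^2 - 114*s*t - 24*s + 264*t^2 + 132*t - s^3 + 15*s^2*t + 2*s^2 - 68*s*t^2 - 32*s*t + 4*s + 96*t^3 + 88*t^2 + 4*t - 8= -s^3 + s^2*(15*t + 14) + s*(-68*t^2 - 146*t - 56) + 96*t^3 + 352*t^2 + 280*t + 64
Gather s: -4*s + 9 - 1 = 8 - 4*s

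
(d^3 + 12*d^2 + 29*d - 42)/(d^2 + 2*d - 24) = (d^2 + 6*d - 7)/(d - 4)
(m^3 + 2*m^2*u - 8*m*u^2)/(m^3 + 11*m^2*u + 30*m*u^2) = (m^2 + 2*m*u - 8*u^2)/(m^2 + 11*m*u + 30*u^2)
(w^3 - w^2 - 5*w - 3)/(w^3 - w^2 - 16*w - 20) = (-w^3 + w^2 + 5*w + 3)/(-w^3 + w^2 + 16*w + 20)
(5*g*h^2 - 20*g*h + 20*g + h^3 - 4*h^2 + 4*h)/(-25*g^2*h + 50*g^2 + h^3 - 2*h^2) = (2 - h)/(5*g - h)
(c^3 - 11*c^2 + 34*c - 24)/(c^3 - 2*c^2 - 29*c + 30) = (c - 4)/(c + 5)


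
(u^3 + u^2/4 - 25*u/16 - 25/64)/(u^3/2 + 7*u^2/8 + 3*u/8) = (64*u^3 + 16*u^2 - 100*u - 25)/(8*u*(4*u^2 + 7*u + 3))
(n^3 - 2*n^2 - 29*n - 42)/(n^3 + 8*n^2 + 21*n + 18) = (n - 7)/(n + 3)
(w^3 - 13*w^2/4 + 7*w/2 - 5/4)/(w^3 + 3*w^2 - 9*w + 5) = (w - 5/4)/(w + 5)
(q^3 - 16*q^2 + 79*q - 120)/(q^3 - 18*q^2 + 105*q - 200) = (q - 3)/(q - 5)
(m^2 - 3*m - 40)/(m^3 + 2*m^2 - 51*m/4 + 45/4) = 4*(m - 8)/(4*m^2 - 12*m + 9)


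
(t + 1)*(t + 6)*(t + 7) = t^3 + 14*t^2 + 55*t + 42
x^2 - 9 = (x - 3)*(x + 3)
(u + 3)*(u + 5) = u^2 + 8*u + 15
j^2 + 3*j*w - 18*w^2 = (j - 3*w)*(j + 6*w)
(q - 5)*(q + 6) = q^2 + q - 30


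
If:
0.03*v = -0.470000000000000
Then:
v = -15.67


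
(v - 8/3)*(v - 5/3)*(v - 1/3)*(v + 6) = v^4 + 4*v^3/3 - 199*v^2/9 + 914*v/27 - 80/9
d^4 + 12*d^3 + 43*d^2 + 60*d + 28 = (d + 1)*(d + 2)^2*(d + 7)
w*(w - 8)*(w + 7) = w^3 - w^2 - 56*w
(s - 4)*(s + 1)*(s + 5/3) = s^3 - 4*s^2/3 - 9*s - 20/3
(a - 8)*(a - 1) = a^2 - 9*a + 8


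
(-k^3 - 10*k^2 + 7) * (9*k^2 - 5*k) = -9*k^5 - 85*k^4 + 50*k^3 + 63*k^2 - 35*k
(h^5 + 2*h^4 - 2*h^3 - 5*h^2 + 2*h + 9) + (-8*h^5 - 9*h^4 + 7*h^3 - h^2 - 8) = -7*h^5 - 7*h^4 + 5*h^3 - 6*h^2 + 2*h + 1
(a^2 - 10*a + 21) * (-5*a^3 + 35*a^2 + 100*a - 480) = -5*a^5 + 85*a^4 - 355*a^3 - 745*a^2 + 6900*a - 10080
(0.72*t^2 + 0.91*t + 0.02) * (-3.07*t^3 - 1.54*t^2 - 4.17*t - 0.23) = -2.2104*t^5 - 3.9025*t^4 - 4.4652*t^3 - 3.9911*t^2 - 0.2927*t - 0.0046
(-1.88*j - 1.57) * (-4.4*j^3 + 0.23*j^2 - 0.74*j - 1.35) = 8.272*j^4 + 6.4756*j^3 + 1.0301*j^2 + 3.6998*j + 2.1195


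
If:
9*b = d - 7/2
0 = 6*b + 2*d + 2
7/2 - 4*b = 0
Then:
No Solution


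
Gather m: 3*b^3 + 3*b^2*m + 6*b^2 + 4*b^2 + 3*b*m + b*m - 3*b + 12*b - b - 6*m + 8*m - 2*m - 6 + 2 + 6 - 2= 3*b^3 + 10*b^2 + 8*b + m*(3*b^2 + 4*b)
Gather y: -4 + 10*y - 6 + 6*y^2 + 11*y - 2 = 6*y^2 + 21*y - 12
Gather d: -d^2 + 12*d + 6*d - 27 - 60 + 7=-d^2 + 18*d - 80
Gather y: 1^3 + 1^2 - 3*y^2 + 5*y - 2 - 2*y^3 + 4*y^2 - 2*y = -2*y^3 + y^2 + 3*y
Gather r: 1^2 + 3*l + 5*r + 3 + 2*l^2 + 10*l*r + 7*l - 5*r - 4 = 2*l^2 + 10*l*r + 10*l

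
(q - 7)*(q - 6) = q^2 - 13*q + 42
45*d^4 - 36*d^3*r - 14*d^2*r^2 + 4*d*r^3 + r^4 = (-3*d + r)*(-d + r)*(3*d + r)*(5*d + r)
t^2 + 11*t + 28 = (t + 4)*(t + 7)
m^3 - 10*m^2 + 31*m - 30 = (m - 5)*(m - 3)*(m - 2)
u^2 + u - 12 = (u - 3)*(u + 4)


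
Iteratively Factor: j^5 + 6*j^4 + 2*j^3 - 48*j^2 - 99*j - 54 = (j + 3)*(j^4 + 3*j^3 - 7*j^2 - 27*j - 18) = (j - 3)*(j + 3)*(j^3 + 6*j^2 + 11*j + 6) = (j - 3)*(j + 2)*(j + 3)*(j^2 + 4*j + 3) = (j - 3)*(j + 2)*(j + 3)^2*(j + 1)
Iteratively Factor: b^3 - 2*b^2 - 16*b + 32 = (b - 4)*(b^2 + 2*b - 8) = (b - 4)*(b - 2)*(b + 4)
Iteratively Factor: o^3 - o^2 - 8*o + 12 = (o - 2)*(o^2 + o - 6) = (o - 2)*(o + 3)*(o - 2)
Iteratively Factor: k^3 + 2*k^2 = (k)*(k^2 + 2*k) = k*(k + 2)*(k)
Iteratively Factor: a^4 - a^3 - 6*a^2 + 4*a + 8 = (a + 1)*(a^3 - 2*a^2 - 4*a + 8) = (a + 1)*(a + 2)*(a^2 - 4*a + 4) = (a - 2)*(a + 1)*(a + 2)*(a - 2)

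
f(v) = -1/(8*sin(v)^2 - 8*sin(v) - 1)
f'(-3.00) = 122.20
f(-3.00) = -3.47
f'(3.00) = 1.47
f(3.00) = 0.51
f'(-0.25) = -5.37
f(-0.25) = -0.68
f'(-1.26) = -0.04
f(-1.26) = -0.07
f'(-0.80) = -0.17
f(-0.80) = -0.11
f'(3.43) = 3.26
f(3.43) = -0.52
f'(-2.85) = 3.14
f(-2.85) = -0.51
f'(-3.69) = -0.03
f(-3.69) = 0.33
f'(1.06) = 0.81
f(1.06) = 0.53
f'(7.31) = 0.75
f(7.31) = 0.50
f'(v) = -(-16*sin(v)*cos(v) + 8*cos(v))/(8*sin(v)^2 - 8*sin(v) - 1)^2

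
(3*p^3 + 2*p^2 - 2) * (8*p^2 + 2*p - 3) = 24*p^5 + 22*p^4 - 5*p^3 - 22*p^2 - 4*p + 6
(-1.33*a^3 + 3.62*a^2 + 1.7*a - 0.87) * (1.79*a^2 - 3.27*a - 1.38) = -2.3807*a^5 + 10.8289*a^4 - 6.959*a^3 - 12.1119*a^2 + 0.4989*a + 1.2006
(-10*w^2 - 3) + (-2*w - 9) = -10*w^2 - 2*w - 12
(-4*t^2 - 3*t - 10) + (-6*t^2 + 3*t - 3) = -10*t^2 - 13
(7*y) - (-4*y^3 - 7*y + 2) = 4*y^3 + 14*y - 2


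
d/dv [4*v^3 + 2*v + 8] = 12*v^2 + 2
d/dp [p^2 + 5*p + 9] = 2*p + 5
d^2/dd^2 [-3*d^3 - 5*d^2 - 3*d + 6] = -18*d - 10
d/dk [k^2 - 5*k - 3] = 2*k - 5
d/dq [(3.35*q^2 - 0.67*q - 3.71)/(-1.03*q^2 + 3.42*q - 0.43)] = (10.7669*q^2 - 10.5236*q + 12.9763)/(1.0609*q^4 - 7.0452*q^3 + 12.5822*q^2 - 2.9412*q + 0.1849)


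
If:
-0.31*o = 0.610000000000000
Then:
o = -1.97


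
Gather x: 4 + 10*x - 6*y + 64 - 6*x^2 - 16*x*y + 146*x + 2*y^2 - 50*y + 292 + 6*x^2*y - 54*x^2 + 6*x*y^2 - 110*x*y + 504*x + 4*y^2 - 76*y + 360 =x^2*(6*y - 60) + x*(6*y^2 - 126*y + 660) + 6*y^2 - 132*y + 720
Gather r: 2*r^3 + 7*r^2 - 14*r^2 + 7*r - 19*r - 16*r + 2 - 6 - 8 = 2*r^3 - 7*r^2 - 28*r - 12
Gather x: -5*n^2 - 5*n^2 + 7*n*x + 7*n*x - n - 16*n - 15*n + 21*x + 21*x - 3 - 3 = -10*n^2 - 32*n + x*(14*n + 42) - 6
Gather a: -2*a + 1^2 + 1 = 2 - 2*a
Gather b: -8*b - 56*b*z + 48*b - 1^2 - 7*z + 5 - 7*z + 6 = b*(40 - 56*z) - 14*z + 10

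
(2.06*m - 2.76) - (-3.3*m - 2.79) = 5.36*m + 0.0300000000000002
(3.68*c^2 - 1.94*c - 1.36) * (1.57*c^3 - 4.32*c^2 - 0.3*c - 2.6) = 5.7776*c^5 - 18.9434*c^4 + 5.1416*c^3 - 3.1108*c^2 + 5.452*c + 3.536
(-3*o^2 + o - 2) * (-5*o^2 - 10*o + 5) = 15*o^4 + 25*o^3 - 15*o^2 + 25*o - 10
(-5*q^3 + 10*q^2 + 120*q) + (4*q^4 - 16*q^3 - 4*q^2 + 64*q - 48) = 4*q^4 - 21*q^3 + 6*q^2 + 184*q - 48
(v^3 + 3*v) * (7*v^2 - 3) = 7*v^5 + 18*v^3 - 9*v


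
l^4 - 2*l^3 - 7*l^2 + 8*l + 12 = (l - 3)*(l - 2)*(l + 1)*(l + 2)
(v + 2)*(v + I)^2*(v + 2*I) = v^4 + 2*v^3 + 4*I*v^3 - 5*v^2 + 8*I*v^2 - 10*v - 2*I*v - 4*I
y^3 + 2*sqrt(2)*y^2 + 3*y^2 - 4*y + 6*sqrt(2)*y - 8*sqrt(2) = (y - 1)*(y + 4)*(y + 2*sqrt(2))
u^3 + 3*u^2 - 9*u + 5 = (u - 1)^2*(u + 5)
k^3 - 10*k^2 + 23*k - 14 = (k - 7)*(k - 2)*(k - 1)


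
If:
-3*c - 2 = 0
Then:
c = -2/3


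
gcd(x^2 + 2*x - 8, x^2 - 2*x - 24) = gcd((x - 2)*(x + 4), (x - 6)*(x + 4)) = x + 4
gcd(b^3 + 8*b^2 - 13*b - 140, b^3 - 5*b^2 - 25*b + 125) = b + 5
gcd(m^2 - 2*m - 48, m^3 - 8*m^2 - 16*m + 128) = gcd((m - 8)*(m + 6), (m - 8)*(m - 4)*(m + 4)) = m - 8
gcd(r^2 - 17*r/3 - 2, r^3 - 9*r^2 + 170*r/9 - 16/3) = r - 6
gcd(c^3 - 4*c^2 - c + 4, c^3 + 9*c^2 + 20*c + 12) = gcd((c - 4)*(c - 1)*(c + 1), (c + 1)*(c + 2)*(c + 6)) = c + 1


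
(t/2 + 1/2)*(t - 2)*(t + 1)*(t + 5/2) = t^4/2 + 5*t^3/4 - 3*t^2/2 - 19*t/4 - 5/2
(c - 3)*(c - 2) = c^2 - 5*c + 6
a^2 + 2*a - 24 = (a - 4)*(a + 6)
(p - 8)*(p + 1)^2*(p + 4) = p^4 - 2*p^3 - 39*p^2 - 68*p - 32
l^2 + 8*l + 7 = (l + 1)*(l + 7)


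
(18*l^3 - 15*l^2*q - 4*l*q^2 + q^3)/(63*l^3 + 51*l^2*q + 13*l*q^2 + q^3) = (6*l^2 - 7*l*q + q^2)/(21*l^2 + 10*l*q + q^2)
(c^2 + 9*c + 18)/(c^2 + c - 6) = (c + 6)/(c - 2)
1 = 1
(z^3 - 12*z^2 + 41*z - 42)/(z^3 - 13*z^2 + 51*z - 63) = (z - 2)/(z - 3)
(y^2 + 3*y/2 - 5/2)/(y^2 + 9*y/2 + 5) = (y - 1)/(y + 2)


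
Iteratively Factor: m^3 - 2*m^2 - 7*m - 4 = (m + 1)*(m^2 - 3*m - 4) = (m - 4)*(m + 1)*(m + 1)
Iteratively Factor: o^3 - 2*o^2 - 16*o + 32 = (o - 4)*(o^2 + 2*o - 8) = (o - 4)*(o + 4)*(o - 2)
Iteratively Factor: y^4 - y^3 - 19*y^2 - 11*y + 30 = (y + 2)*(y^3 - 3*y^2 - 13*y + 15) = (y + 2)*(y + 3)*(y^2 - 6*y + 5) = (y - 1)*(y + 2)*(y + 3)*(y - 5)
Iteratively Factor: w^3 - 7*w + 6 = (w + 3)*(w^2 - 3*w + 2) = (w - 1)*(w + 3)*(w - 2)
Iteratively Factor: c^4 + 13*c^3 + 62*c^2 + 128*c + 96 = (c + 4)*(c^3 + 9*c^2 + 26*c + 24) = (c + 4)^2*(c^2 + 5*c + 6) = (c + 3)*(c + 4)^2*(c + 2)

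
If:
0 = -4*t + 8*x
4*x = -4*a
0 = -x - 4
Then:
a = 4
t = -8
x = -4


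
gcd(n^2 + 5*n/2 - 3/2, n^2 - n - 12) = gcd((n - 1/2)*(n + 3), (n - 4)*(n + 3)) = n + 3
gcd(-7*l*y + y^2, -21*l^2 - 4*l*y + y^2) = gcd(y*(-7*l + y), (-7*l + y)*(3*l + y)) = -7*l + y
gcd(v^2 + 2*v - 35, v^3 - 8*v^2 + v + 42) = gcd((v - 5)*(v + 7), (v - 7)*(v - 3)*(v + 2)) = 1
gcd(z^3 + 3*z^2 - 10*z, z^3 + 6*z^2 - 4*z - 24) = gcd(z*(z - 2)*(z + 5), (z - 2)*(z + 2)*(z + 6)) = z - 2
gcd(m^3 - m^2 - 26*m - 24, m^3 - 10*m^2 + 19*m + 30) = m^2 - 5*m - 6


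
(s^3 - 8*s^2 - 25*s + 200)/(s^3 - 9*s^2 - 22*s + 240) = (s - 5)/(s - 6)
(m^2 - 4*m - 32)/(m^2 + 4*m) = (m - 8)/m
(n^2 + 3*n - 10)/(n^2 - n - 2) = (n + 5)/(n + 1)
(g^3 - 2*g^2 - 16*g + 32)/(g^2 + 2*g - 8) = g - 4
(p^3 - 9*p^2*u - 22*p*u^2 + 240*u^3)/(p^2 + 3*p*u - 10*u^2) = (p^2 - 14*p*u + 48*u^2)/(p - 2*u)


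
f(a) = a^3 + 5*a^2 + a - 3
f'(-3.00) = -2.00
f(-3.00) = 12.00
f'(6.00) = 169.00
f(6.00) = 399.00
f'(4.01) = 89.34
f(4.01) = 145.89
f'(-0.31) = -1.81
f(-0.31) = -2.86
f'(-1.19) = -6.65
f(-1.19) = 1.21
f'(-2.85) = -3.13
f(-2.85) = 11.61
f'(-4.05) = 9.71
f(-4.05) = 8.53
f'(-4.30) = 13.47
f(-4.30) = 5.64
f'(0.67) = 9.05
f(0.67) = 0.22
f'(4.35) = 101.27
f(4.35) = 178.28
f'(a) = 3*a^2 + 10*a + 1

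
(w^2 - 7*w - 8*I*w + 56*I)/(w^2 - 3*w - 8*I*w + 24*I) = (w - 7)/(w - 3)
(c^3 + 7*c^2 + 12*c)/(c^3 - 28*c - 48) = c*(c + 3)/(c^2 - 4*c - 12)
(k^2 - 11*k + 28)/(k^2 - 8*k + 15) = (k^2 - 11*k + 28)/(k^2 - 8*k + 15)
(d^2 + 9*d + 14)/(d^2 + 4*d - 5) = (d^2 + 9*d + 14)/(d^2 + 4*d - 5)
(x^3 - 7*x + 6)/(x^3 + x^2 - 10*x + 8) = (x + 3)/(x + 4)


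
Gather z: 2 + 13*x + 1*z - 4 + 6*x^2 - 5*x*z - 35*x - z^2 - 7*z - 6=6*x^2 - 22*x - z^2 + z*(-5*x - 6) - 8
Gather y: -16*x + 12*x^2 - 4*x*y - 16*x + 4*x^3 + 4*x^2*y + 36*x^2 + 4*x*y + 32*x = 4*x^3 + 4*x^2*y + 48*x^2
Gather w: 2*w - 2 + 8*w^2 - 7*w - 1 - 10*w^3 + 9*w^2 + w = -10*w^3 + 17*w^2 - 4*w - 3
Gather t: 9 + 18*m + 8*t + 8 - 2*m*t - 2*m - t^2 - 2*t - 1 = 16*m - t^2 + t*(6 - 2*m) + 16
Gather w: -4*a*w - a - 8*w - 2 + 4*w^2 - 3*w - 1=-a + 4*w^2 + w*(-4*a - 11) - 3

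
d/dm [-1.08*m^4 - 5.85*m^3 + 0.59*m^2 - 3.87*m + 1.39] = -4.32*m^3 - 17.55*m^2 + 1.18*m - 3.87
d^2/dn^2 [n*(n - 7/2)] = 2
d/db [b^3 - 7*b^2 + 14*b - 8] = 3*b^2 - 14*b + 14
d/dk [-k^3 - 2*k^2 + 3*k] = -3*k^2 - 4*k + 3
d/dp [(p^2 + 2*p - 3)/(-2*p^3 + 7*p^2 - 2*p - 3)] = 2*(p^2 + 6*p - 6)/(4*p^4 - 20*p^3 + 13*p^2 + 30*p + 9)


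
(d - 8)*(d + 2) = d^2 - 6*d - 16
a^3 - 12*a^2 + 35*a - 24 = (a - 8)*(a - 3)*(a - 1)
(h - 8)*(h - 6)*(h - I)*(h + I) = h^4 - 14*h^3 + 49*h^2 - 14*h + 48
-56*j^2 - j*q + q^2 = (-8*j + q)*(7*j + q)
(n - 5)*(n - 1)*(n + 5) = n^3 - n^2 - 25*n + 25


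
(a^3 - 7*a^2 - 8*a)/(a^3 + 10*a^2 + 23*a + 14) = a*(a - 8)/(a^2 + 9*a + 14)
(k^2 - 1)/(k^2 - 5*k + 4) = (k + 1)/(k - 4)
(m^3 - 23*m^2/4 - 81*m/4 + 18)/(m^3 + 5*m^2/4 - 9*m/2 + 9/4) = (m - 8)/(m - 1)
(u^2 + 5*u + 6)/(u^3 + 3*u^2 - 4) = (u + 3)/(u^2 + u - 2)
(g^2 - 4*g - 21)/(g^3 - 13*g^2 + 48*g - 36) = (g^2 - 4*g - 21)/(g^3 - 13*g^2 + 48*g - 36)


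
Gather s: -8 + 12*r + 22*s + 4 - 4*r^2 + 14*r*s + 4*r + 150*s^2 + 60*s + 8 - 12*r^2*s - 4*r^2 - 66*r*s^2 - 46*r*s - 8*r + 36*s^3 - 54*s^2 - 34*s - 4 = -8*r^2 + 8*r + 36*s^3 + s^2*(96 - 66*r) + s*(-12*r^2 - 32*r + 48)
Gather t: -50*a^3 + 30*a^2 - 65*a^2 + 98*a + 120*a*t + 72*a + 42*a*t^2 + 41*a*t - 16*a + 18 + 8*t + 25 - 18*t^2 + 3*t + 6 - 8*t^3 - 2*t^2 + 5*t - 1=-50*a^3 - 35*a^2 + 154*a - 8*t^3 + t^2*(42*a - 20) + t*(161*a + 16) + 48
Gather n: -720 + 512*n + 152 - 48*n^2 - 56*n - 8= -48*n^2 + 456*n - 576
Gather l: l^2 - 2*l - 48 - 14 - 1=l^2 - 2*l - 63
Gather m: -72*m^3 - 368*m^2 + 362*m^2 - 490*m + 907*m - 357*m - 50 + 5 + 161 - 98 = -72*m^3 - 6*m^2 + 60*m + 18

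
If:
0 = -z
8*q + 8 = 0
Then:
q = -1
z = 0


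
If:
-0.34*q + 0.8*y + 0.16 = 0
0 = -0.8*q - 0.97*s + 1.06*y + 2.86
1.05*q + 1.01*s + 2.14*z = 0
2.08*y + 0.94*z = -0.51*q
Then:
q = 1.49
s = 2.19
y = 0.43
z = -1.77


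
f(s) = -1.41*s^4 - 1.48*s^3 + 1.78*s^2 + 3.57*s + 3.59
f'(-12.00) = 9067.41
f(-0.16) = 3.07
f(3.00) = -123.85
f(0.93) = 6.20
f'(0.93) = -1.50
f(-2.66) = -36.05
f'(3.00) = -177.99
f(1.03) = 5.95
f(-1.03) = 1.83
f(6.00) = -2057.95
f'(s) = -5.64*s^3 - 4.44*s^2 + 3.56*s + 3.57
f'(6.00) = -1353.15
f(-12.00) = -26463.25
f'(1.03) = -3.64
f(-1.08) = 1.76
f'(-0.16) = 2.91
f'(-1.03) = 1.36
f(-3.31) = -104.30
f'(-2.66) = 68.84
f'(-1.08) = 1.65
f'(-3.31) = 147.67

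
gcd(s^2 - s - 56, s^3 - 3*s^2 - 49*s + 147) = s + 7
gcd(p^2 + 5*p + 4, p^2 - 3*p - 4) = p + 1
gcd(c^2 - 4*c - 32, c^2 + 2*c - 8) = c + 4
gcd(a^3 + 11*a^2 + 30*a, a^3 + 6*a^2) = a^2 + 6*a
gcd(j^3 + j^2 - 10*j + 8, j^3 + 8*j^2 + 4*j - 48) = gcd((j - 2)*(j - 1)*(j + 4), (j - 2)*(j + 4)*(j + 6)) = j^2 + 2*j - 8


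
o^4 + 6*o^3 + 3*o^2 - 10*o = o*(o - 1)*(o + 2)*(o + 5)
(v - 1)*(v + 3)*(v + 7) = v^3 + 9*v^2 + 11*v - 21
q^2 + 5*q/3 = q*(q + 5/3)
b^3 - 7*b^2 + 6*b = b*(b - 6)*(b - 1)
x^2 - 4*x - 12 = (x - 6)*(x + 2)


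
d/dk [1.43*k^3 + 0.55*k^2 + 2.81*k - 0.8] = 4.29*k^2 + 1.1*k + 2.81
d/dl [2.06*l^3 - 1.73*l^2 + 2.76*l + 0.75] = 6.18*l^2 - 3.46*l + 2.76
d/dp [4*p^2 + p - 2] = 8*p + 1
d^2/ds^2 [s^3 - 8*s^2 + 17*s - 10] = 6*s - 16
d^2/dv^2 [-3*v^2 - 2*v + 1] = -6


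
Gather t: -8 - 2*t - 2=-2*t - 10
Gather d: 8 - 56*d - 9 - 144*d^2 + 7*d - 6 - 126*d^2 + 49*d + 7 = -270*d^2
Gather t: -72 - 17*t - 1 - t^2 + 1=-t^2 - 17*t - 72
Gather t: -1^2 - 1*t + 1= -t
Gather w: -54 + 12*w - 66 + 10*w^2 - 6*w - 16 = 10*w^2 + 6*w - 136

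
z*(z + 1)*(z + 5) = z^3 + 6*z^2 + 5*z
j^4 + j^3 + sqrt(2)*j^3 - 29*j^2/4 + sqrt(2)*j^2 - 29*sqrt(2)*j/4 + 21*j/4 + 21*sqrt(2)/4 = (j - 3/2)*(j - 1)*(j + 7/2)*(j + sqrt(2))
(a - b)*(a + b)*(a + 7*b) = a^3 + 7*a^2*b - a*b^2 - 7*b^3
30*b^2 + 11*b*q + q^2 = (5*b + q)*(6*b + q)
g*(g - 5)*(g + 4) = g^3 - g^2 - 20*g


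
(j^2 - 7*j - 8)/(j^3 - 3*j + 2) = (j^2 - 7*j - 8)/(j^3 - 3*j + 2)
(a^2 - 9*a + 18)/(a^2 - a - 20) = (-a^2 + 9*a - 18)/(-a^2 + a + 20)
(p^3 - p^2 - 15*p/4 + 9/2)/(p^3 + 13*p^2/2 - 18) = (p - 3/2)/(p + 6)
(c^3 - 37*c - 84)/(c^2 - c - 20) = (c^2 - 4*c - 21)/(c - 5)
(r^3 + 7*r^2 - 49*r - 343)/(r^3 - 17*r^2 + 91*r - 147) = (r^2 + 14*r + 49)/(r^2 - 10*r + 21)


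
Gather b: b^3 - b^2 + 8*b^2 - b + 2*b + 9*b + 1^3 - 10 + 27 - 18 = b^3 + 7*b^2 + 10*b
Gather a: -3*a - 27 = -3*a - 27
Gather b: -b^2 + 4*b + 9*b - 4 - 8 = -b^2 + 13*b - 12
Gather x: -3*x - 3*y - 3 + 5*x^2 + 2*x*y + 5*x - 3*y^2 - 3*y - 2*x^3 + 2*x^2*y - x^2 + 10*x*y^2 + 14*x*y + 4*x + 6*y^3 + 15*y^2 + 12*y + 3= -2*x^3 + x^2*(2*y + 4) + x*(10*y^2 + 16*y + 6) + 6*y^3 + 12*y^2 + 6*y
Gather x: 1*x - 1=x - 1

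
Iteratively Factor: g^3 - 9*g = (g + 3)*(g^2 - 3*g) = g*(g + 3)*(g - 3)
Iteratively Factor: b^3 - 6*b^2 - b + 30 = (b - 3)*(b^2 - 3*b - 10) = (b - 3)*(b + 2)*(b - 5)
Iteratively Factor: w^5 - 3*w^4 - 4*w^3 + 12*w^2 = (w + 2)*(w^4 - 5*w^3 + 6*w^2) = (w - 2)*(w + 2)*(w^3 - 3*w^2) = (w - 3)*(w - 2)*(w + 2)*(w^2) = w*(w - 3)*(w - 2)*(w + 2)*(w)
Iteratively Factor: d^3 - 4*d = (d)*(d^2 - 4) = d*(d - 2)*(d + 2)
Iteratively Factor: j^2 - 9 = (j + 3)*(j - 3)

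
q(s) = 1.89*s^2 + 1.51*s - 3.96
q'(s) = 3.78*s + 1.51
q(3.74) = 28.12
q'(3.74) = 15.65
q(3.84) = 29.71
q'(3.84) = 16.03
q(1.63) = 3.52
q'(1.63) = 7.67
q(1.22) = 0.70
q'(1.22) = 6.12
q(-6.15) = 58.24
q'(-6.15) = -21.74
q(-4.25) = 23.76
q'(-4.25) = -14.56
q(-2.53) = 4.32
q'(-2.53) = -8.05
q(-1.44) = -2.22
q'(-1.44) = -3.93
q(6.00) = 73.14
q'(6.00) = 24.19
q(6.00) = 73.14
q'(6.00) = 24.19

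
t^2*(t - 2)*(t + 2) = t^4 - 4*t^2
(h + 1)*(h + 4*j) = h^2 + 4*h*j + h + 4*j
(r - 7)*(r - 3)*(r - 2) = r^3 - 12*r^2 + 41*r - 42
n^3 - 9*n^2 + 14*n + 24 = (n - 6)*(n - 4)*(n + 1)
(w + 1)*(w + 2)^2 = w^3 + 5*w^2 + 8*w + 4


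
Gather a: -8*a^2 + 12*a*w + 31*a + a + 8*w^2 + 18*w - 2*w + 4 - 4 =-8*a^2 + a*(12*w + 32) + 8*w^2 + 16*w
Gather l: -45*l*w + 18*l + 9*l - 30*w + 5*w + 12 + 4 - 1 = l*(27 - 45*w) - 25*w + 15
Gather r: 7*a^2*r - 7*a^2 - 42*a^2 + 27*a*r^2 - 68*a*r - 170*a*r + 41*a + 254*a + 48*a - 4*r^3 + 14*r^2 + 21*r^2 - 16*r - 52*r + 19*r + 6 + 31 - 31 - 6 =-49*a^2 + 343*a - 4*r^3 + r^2*(27*a + 35) + r*(7*a^2 - 238*a - 49)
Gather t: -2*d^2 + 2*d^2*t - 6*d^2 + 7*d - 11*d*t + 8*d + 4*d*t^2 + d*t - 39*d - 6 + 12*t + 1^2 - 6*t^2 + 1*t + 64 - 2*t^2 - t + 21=-8*d^2 - 24*d + t^2*(4*d - 8) + t*(2*d^2 - 10*d + 12) + 80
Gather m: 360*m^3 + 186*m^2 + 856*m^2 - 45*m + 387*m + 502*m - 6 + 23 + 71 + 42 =360*m^3 + 1042*m^2 + 844*m + 130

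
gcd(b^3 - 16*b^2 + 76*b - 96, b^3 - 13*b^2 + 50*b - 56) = b - 2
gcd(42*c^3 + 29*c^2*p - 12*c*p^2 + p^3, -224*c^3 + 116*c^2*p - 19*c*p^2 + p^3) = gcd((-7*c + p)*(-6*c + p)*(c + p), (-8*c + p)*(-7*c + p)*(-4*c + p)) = -7*c + p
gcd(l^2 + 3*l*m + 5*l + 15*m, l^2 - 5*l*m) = 1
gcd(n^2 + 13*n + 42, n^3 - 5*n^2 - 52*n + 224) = n + 7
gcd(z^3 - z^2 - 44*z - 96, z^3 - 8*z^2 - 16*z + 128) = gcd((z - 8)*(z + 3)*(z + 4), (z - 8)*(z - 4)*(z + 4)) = z^2 - 4*z - 32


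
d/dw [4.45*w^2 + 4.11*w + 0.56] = 8.9*w + 4.11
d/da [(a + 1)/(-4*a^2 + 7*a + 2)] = (-4*a^2 + 7*a + (a + 1)*(8*a - 7) + 2)/(-4*a^2 + 7*a + 2)^2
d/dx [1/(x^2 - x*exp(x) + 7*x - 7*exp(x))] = (x*exp(x) - 2*x + 8*exp(x) - 7)/(x^2 - x*exp(x) + 7*x - 7*exp(x))^2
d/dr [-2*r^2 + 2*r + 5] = 2 - 4*r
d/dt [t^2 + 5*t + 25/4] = 2*t + 5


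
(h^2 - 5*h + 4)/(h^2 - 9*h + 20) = (h - 1)/(h - 5)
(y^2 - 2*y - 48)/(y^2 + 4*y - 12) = (y - 8)/(y - 2)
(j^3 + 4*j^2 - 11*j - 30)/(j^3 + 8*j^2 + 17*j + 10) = (j - 3)/(j + 1)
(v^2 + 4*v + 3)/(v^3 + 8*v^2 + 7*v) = (v + 3)/(v*(v + 7))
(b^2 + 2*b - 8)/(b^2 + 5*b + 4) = (b - 2)/(b + 1)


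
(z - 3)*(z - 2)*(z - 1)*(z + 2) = z^4 - 4*z^3 - z^2 + 16*z - 12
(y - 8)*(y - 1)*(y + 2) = y^3 - 7*y^2 - 10*y + 16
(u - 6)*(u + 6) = u^2 - 36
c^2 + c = c*(c + 1)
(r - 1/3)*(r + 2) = r^2 + 5*r/3 - 2/3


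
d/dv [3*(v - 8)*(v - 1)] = 6*v - 27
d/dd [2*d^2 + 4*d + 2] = 4*d + 4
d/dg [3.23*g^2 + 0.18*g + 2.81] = 6.46*g + 0.18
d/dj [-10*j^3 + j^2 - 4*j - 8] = -30*j^2 + 2*j - 4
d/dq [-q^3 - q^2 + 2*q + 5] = -3*q^2 - 2*q + 2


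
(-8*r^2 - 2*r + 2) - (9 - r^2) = -7*r^2 - 2*r - 7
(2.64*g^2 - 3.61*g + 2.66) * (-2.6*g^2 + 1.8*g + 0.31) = -6.864*g^4 + 14.138*g^3 - 12.5956*g^2 + 3.6689*g + 0.8246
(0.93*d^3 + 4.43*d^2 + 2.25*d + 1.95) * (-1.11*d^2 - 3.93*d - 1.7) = -1.0323*d^5 - 8.5722*d^4 - 21.4884*d^3 - 18.538*d^2 - 11.4885*d - 3.315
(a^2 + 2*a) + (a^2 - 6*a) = 2*a^2 - 4*a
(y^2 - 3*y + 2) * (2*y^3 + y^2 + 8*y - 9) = 2*y^5 - 5*y^4 + 9*y^3 - 31*y^2 + 43*y - 18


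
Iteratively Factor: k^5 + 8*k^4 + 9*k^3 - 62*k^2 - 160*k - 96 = (k + 4)*(k^4 + 4*k^3 - 7*k^2 - 34*k - 24) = (k - 3)*(k + 4)*(k^3 + 7*k^2 + 14*k + 8) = (k - 3)*(k + 2)*(k + 4)*(k^2 + 5*k + 4) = (k - 3)*(k + 2)*(k + 4)^2*(k + 1)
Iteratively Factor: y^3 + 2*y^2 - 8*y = (y + 4)*(y^2 - 2*y) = y*(y + 4)*(y - 2)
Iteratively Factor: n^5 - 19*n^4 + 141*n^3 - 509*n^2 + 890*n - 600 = (n - 2)*(n^4 - 17*n^3 + 107*n^2 - 295*n + 300) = (n - 5)*(n - 2)*(n^3 - 12*n^2 + 47*n - 60) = (n - 5)*(n - 4)*(n - 2)*(n^2 - 8*n + 15) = (n - 5)*(n - 4)*(n - 3)*(n - 2)*(n - 5)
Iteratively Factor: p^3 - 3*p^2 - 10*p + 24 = (p + 3)*(p^2 - 6*p + 8) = (p - 2)*(p + 3)*(p - 4)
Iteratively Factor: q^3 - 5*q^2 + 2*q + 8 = (q - 4)*(q^2 - q - 2) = (q - 4)*(q + 1)*(q - 2)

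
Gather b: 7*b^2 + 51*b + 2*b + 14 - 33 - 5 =7*b^2 + 53*b - 24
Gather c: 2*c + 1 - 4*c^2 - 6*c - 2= -4*c^2 - 4*c - 1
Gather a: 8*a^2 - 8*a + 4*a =8*a^2 - 4*a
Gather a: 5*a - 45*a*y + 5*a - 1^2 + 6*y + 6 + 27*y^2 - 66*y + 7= a*(10 - 45*y) + 27*y^2 - 60*y + 12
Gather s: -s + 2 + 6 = 8 - s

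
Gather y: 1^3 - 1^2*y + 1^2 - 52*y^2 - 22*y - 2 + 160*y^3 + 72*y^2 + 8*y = 160*y^3 + 20*y^2 - 15*y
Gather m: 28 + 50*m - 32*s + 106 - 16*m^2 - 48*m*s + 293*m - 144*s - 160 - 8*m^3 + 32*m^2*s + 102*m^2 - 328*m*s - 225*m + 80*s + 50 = -8*m^3 + m^2*(32*s + 86) + m*(118 - 376*s) - 96*s + 24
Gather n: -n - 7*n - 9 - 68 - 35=-8*n - 112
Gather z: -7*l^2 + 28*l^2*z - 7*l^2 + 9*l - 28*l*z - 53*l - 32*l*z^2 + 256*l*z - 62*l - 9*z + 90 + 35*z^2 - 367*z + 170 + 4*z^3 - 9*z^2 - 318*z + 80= -14*l^2 - 106*l + 4*z^3 + z^2*(26 - 32*l) + z*(28*l^2 + 228*l - 694) + 340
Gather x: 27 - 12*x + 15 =42 - 12*x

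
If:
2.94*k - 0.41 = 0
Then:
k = 0.14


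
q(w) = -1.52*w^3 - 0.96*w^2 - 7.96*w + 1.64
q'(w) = -4.56*w^2 - 1.92*w - 7.96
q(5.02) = -254.80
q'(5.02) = -132.51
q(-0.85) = 8.65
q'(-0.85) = -9.62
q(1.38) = -15.17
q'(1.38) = -19.29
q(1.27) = -13.13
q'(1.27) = -17.75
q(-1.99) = 25.66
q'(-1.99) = -22.20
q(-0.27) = 3.75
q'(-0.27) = -7.77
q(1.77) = -23.89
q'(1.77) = -25.64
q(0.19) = 0.08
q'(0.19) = -8.49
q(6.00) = -409.00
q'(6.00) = -183.64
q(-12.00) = 2585.48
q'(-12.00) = -641.56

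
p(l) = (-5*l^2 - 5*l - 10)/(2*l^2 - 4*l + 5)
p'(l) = (4 - 4*l)*(-5*l^2 - 5*l - 10)/(2*l^2 - 4*l + 5)^2 + (-10*l - 5)/(2*l^2 - 4*l + 5) = 5*(6*l^2 - 2*l - 13)/(4*l^4 - 16*l^3 + 36*l^2 - 40*l + 25)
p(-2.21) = -0.99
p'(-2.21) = 0.19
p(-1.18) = -0.88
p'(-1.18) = -0.07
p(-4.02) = -1.32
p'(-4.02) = 0.16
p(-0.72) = -1.01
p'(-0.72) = -0.53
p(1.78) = -8.24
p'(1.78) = 0.69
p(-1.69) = -0.91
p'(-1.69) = 0.12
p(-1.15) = -0.89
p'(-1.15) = -0.09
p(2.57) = -7.05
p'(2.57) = 1.71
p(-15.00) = -2.06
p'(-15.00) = 0.03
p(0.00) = -2.00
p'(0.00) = -2.60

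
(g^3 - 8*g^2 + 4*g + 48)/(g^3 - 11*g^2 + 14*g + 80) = (g^2 - 10*g + 24)/(g^2 - 13*g + 40)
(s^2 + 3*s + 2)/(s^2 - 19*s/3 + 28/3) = 3*(s^2 + 3*s + 2)/(3*s^2 - 19*s + 28)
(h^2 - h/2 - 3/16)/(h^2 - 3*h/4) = (h + 1/4)/h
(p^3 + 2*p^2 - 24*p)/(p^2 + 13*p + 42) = p*(p - 4)/(p + 7)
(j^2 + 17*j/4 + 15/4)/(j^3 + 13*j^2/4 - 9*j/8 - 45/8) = 2*(4*j + 5)/(8*j^2 + 2*j - 15)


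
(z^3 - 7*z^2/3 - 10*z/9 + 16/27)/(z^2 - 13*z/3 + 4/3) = (z^2 - 2*z - 16/9)/(z - 4)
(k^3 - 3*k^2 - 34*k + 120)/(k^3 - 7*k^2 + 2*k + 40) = (k + 6)/(k + 2)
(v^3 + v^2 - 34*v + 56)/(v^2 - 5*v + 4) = (v^2 + 5*v - 14)/(v - 1)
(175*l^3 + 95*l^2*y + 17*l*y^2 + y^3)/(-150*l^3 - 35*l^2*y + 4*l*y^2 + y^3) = (7*l + y)/(-6*l + y)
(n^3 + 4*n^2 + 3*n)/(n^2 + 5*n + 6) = n*(n + 1)/(n + 2)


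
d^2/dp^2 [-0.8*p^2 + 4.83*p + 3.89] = -1.60000000000000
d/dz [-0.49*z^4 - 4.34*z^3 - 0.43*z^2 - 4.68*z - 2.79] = -1.96*z^3 - 13.02*z^2 - 0.86*z - 4.68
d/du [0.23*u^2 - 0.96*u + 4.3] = 0.46*u - 0.96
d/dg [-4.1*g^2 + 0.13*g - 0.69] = 0.13 - 8.2*g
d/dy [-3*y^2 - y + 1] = -6*y - 1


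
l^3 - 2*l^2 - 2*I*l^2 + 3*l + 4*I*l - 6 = (l - 2)*(l - 3*I)*(l + I)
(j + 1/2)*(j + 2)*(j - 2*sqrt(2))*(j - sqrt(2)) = j^4 - 3*sqrt(2)*j^3 + 5*j^3/2 - 15*sqrt(2)*j^2/2 + 5*j^2 - 3*sqrt(2)*j + 10*j + 4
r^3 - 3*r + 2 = (r - 1)^2*(r + 2)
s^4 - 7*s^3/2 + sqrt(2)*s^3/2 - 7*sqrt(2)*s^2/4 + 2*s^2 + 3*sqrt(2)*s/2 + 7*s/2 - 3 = (s - 2)*(s - 3/2)*(s - sqrt(2)/2)*(s + sqrt(2))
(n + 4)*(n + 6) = n^2 + 10*n + 24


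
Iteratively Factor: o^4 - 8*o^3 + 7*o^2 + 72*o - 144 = (o - 4)*(o^3 - 4*o^2 - 9*o + 36) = (o - 4)*(o + 3)*(o^2 - 7*o + 12) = (o - 4)*(o - 3)*(o + 3)*(o - 4)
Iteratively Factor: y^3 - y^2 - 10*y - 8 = (y - 4)*(y^2 + 3*y + 2) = (y - 4)*(y + 1)*(y + 2)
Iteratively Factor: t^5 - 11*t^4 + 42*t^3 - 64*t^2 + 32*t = (t)*(t^4 - 11*t^3 + 42*t^2 - 64*t + 32) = t*(t - 4)*(t^3 - 7*t^2 + 14*t - 8) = t*(t - 4)*(t - 1)*(t^2 - 6*t + 8) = t*(t - 4)*(t - 2)*(t - 1)*(t - 4)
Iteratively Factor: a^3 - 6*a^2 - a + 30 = (a - 3)*(a^2 - 3*a - 10) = (a - 5)*(a - 3)*(a + 2)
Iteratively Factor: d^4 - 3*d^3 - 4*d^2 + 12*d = (d - 2)*(d^3 - d^2 - 6*d) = (d - 3)*(d - 2)*(d^2 + 2*d) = (d - 3)*(d - 2)*(d + 2)*(d)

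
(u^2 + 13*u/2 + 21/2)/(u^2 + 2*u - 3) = (u + 7/2)/(u - 1)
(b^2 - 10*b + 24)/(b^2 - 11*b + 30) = (b - 4)/(b - 5)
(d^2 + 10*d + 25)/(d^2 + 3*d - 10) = (d + 5)/(d - 2)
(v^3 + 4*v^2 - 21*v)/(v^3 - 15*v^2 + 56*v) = (v^2 + 4*v - 21)/(v^2 - 15*v + 56)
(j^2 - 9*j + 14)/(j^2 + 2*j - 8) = (j - 7)/(j + 4)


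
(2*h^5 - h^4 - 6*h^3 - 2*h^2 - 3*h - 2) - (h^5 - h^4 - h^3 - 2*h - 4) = h^5 - 5*h^3 - 2*h^2 - h + 2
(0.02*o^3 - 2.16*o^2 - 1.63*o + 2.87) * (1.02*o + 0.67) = 0.0204*o^4 - 2.1898*o^3 - 3.1098*o^2 + 1.8353*o + 1.9229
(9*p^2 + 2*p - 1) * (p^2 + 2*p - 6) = 9*p^4 + 20*p^3 - 51*p^2 - 14*p + 6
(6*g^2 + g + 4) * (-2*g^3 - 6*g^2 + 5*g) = -12*g^5 - 38*g^4 + 16*g^3 - 19*g^2 + 20*g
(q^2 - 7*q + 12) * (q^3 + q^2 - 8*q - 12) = q^5 - 6*q^4 - 3*q^3 + 56*q^2 - 12*q - 144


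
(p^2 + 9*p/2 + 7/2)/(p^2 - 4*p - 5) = (p + 7/2)/(p - 5)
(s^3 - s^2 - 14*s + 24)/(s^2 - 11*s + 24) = (s^2 + 2*s - 8)/(s - 8)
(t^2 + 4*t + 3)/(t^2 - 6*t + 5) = (t^2 + 4*t + 3)/(t^2 - 6*t + 5)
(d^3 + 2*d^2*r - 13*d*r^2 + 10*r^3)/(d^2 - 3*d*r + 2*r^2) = d + 5*r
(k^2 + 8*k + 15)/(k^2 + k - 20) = (k + 3)/(k - 4)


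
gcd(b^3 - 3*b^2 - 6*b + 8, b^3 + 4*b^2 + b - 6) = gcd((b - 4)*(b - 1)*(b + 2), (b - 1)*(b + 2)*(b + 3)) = b^2 + b - 2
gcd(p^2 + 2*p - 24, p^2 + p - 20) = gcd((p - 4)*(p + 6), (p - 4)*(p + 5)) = p - 4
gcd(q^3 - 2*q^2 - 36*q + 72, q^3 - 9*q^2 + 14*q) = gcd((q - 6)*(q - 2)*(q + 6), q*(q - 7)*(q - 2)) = q - 2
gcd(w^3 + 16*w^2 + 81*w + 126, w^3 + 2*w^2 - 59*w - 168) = w^2 + 10*w + 21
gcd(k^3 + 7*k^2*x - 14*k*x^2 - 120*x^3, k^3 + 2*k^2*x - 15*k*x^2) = k + 5*x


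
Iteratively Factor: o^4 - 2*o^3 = (o)*(o^3 - 2*o^2) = o^2*(o^2 - 2*o) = o^2*(o - 2)*(o)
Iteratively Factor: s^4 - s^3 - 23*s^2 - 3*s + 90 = (s - 5)*(s^3 + 4*s^2 - 3*s - 18) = (s - 5)*(s + 3)*(s^2 + s - 6) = (s - 5)*(s - 2)*(s + 3)*(s + 3)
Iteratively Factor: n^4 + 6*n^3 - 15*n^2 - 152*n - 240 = (n + 3)*(n^3 + 3*n^2 - 24*n - 80) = (n + 3)*(n + 4)*(n^2 - n - 20) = (n - 5)*(n + 3)*(n + 4)*(n + 4)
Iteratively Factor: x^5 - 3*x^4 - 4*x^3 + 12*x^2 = (x - 2)*(x^4 - x^3 - 6*x^2) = (x - 3)*(x - 2)*(x^3 + 2*x^2) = x*(x - 3)*(x - 2)*(x^2 + 2*x) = x^2*(x - 3)*(x - 2)*(x + 2)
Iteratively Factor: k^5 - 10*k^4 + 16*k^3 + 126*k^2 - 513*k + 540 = (k - 3)*(k^4 - 7*k^3 - 5*k^2 + 111*k - 180) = (k - 3)^2*(k^3 - 4*k^2 - 17*k + 60) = (k - 3)^3*(k^2 - k - 20) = (k - 5)*(k - 3)^3*(k + 4)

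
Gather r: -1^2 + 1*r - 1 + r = 2*r - 2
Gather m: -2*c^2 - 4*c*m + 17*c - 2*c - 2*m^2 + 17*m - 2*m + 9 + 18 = -2*c^2 + 15*c - 2*m^2 + m*(15 - 4*c) + 27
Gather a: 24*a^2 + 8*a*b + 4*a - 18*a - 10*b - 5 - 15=24*a^2 + a*(8*b - 14) - 10*b - 20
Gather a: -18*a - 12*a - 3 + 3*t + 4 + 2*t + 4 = -30*a + 5*t + 5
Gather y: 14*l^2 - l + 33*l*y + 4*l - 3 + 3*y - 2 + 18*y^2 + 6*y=14*l^2 + 3*l + 18*y^2 + y*(33*l + 9) - 5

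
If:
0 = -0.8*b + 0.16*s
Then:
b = 0.2*s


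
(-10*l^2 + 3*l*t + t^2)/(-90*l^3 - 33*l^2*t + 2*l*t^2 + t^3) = (-2*l + t)/(-18*l^2 - 3*l*t + t^2)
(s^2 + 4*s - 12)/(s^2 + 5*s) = (s^2 + 4*s - 12)/(s*(s + 5))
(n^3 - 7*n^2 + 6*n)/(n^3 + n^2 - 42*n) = (n - 1)/(n + 7)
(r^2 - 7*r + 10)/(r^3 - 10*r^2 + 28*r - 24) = (r - 5)/(r^2 - 8*r + 12)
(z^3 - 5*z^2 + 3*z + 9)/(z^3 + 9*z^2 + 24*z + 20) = (z^3 - 5*z^2 + 3*z + 9)/(z^3 + 9*z^2 + 24*z + 20)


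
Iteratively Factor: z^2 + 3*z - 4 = (z + 4)*(z - 1)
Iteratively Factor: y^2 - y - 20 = (y - 5)*(y + 4)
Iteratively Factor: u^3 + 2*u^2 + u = (u)*(u^2 + 2*u + 1) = u*(u + 1)*(u + 1)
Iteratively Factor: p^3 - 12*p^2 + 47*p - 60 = (p - 5)*(p^2 - 7*p + 12) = (p - 5)*(p - 4)*(p - 3)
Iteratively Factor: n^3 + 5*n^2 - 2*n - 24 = (n + 3)*(n^2 + 2*n - 8) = (n + 3)*(n + 4)*(n - 2)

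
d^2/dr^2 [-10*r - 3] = 0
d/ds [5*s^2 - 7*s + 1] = 10*s - 7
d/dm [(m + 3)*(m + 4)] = 2*m + 7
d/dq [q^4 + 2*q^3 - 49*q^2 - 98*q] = 4*q^3 + 6*q^2 - 98*q - 98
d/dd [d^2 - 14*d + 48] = 2*d - 14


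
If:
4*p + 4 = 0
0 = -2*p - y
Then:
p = -1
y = 2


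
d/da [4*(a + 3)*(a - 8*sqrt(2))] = 8*a - 32*sqrt(2) + 12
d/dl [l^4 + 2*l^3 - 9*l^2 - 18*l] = 4*l^3 + 6*l^2 - 18*l - 18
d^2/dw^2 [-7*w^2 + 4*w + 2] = -14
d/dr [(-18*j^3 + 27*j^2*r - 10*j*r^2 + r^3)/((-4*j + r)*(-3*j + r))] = (22*j^2 - 8*j*r + r^2)/(16*j^2 - 8*j*r + r^2)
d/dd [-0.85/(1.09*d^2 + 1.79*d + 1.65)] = (1.853*d + 1.5215)/(1.09*d^2 + 1.79*d + 1.65)^2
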